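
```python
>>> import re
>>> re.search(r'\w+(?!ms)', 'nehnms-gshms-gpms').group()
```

Because the assertion is negative and zero-width, positions next to the forbidden text are skipped.
The match spans [0:6] → 'nehnms'.

'nehnms'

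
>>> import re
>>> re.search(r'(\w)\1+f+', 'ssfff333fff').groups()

('s',)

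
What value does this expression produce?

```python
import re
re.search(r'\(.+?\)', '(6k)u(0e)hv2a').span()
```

(0, 4)

The match spans [0:4] → '(6k)'.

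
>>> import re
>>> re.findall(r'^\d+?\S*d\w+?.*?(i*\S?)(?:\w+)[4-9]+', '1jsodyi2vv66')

Pattern: anchored at the start of the string; then one or more of a digit (lazy), then zero or more of a non-whitespace character; then a literal 'd', then one or more of a word character (lazy), then zero or more of any character (lazy); then zero or more of a literal 'i', then optionally a non-whitespace character (captured); then one or more of a word character (non-capturing group); then one or more of a character in [4-9].
The `?` after the quantifier makes it lazy — it takes as little as possible before letting the rest of the pattern try.
Scanning left to right: at [0:12] match '1jsodyi2vv66', group 1 = 'i2'.
One capturing group, so `findall` returns just the captured substring from the one match — 1 in all.

['i2']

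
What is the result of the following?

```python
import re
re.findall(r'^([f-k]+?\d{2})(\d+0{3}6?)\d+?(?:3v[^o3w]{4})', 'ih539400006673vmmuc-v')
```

[('ih53', '9400006')]

This matches anchored at the start of the string; then one or more of a character in [f-k] (lazy), then exactly 2 of a digit (captured); then one or more of a digit, then exactly 3 of the literal '0', then optionally the literal '6' (captured); then one or more of a digit (lazy); then the literal '3v', then exactly 4 of any character except [o3w] (non-capturing group).
Walking the string: at [0:19] match 'ih539400006673vmmuc', groups = ('ih53', '9400006').
With 2 capturing groups, `findall` returns a 2-tuple per match.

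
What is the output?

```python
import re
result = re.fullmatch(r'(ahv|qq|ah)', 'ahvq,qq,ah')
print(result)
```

None

For `fullmatch`, every character of the input must be accounted for by the pattern.
Here there's no way to consume every character, so the call returns None.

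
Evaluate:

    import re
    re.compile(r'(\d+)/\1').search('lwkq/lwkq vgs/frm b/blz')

`\1` has to match the exact text group 1 already captured.
Here the pattern never matches, so the call returns None.

None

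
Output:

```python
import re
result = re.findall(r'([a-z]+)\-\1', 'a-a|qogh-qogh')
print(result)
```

['a', 'qogh']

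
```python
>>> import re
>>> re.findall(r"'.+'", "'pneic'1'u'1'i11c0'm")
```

With no groups in the pattern, `findall` gives back each whole match — 1 here.

["'pneic'1'u'1'i11c0'"]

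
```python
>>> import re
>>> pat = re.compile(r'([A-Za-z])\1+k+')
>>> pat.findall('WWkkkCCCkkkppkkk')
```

['W', 'C', 'p']

After group 1 captures some text, `\1` only succeeds where that same text appears again.
One capturing group, so `findall` returns just the captured substring from each match — 3 in all.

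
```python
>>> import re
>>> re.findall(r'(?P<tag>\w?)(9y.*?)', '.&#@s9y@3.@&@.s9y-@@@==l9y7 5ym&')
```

This matches optionally a word character (captured as 'tag'); then the literal '9y', then zero or more of any character (lazy) (captured).
With the lazy modifier that quantifier settles for the fewest repetitions that let the rest of the pattern succeed (the atoms after it are unaffected and can still be greedy).
Scanning left to right: at [4:7] match 's9y', groups = ('s', '9y'); at [14:17] match 's9y', groups = ('s', '9y'); at [23:26] match 'l9y', groups = ('l', '9y').
Multiple groups make `findall` return tuples — one 2-tuple for each match.

[('s', '9y'), ('s', '9y'), ('l', '9y')]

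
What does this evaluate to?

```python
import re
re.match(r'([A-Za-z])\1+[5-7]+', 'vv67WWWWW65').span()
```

With `match`, the pattern is implicitly anchored at the beginning.
The match spans [0:4] → 'vv67'.

(0, 4)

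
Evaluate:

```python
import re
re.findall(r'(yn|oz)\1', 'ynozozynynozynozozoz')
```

The backreference `\1` re-matches whatever the first group consumed, character for character.
One capturing group, so `findall` returns just the captured substring from each match — 3 in all.

['oz', 'yn', 'oz']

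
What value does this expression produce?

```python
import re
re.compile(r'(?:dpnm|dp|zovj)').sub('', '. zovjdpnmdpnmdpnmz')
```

'. z'

Branches in `(...|...)` are attempted left-to-right; the first branch that allows the whole pattern to succeed is taken.
Matches: at [2:6] → 'zovj'; at [6:10] → 'dpnm'; at [10:14] → 'dpnm'; at [14:18] → 'dpnm'.
Every occurrence is swapped for ''.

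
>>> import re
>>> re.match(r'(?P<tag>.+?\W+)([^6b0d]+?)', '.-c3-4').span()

(0, 3)

`match` is anchored at position 0; if the pattern doesn't fit there, it returns None.
The match spans [0:3] → '.-c'.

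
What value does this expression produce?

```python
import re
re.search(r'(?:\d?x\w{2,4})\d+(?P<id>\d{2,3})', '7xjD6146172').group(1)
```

'72'

The match spans [0:11] → '7xjD6146172'.
Captured: group 1 = '72'.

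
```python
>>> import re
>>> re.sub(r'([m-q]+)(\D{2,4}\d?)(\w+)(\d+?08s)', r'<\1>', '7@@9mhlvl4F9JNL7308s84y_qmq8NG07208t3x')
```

'7@@9<m>84y_qmq8NG07208t3x'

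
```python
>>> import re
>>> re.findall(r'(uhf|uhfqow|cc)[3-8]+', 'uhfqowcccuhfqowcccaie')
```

[]

With a single group, `findall` returns only what that group captured — 0 items.
Nothing in the string satisfies the pattern, so the list is empty.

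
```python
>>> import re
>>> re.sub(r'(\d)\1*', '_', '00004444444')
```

'__'

`\1` has to match the exact text group 1 already captured.
Matches: at [0:4] → '0000'; at [4:11] → '4444444'.
`sub` substitutes '_' at each match site.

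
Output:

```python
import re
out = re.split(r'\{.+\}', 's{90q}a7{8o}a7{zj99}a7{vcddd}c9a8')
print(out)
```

Matches to split on: at [1:29] → '{90q}a7{8o}a7{zj99}a7{vcddd}'.
The string is cut at each match, leaving 2 pieces.

['s', 'c9a8']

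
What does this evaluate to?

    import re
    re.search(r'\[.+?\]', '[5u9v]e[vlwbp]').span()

Because the quantifier is non-greedy, it stops expanding at the earliest point where the rest of the pattern can succeed.
The match spans [0:6] → '[5u9v]'.

(0, 6)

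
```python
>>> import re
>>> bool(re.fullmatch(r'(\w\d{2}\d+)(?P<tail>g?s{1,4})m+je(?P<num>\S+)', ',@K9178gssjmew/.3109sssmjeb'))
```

This matches a word character, then exactly 2 of a digit, then one or more of a digit (captured); then optionally the literal 'g', then 1 to 4 of the literal 's' (captured as 'tail'); then one or more of the literal 'm', then the literal 'je'; then one or more of a non-whitespace character (captured as 'num').
`re.fullmatch` requires the pattern to consume the entire string.
Here the pattern can't cover the whole string, so the call returns None, and `bool(None)` is False.

False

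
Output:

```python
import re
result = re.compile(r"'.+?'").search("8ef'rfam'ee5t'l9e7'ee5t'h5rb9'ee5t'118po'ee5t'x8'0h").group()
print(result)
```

'rfam'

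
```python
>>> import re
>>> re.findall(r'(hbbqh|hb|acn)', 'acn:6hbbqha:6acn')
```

['acn', 'hbbqh', 'acn']

Alternation isn't longest-match — the leftmost alternative that fits at this position is chosen.
Matches: at [0:3] match 'acn', group 1 = 'acn'; at [5:10] match 'hbbqh', group 1 = 'hbbqh'; at [13:16] match 'acn', group 1 = 'acn'.
With a single group, `findall` returns only what that group captured — 3 items.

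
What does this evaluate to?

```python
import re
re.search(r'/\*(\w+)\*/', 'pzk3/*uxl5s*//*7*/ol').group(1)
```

'uxl5s'

The match spans [4:13] → '/*uxl5s*/'.
Captured: group 1 = 'uxl5s'.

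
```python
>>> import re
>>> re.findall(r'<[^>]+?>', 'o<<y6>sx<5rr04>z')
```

['<<y6>', '<5rr04>']

Matches: at [1:6] → '<<y6>'; at [8:15] → '<5rr04>'.
With no groups in the pattern, `findall` gives back each whole match — 2 here.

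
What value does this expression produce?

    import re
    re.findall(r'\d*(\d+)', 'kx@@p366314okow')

Pattern: zero or more of a digit; then one or more of a digit (captured).
Scanning left to right: at [5:11] match '366314', group 1 = '4'.
Because there's exactly one group, `findall` drops the full match and keeps group 1 from the one hit.

['4']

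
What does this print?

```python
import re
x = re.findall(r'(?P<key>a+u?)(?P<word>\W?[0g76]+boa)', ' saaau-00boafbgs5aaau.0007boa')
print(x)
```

[('aaau', '-00boa'), ('aaau', '.0007boa')]

Pattern: one or more of the literal 'a', then optionally a literal 'u' (captured as 'key'); then optionally a non-word character, then one or more of one of [0g76], then the literal 'boa' (captured as 'word').
Walking the string: at [2:12] match 'aaau-00boa', groups = ('aaau', '-00boa'); at [17:29] match 'aaau.0007boa', groups = ('aaau', '.0007boa').
With 2 capturing groups, `findall` returns a 2-tuple per match.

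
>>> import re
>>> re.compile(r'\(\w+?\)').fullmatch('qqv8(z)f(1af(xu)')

None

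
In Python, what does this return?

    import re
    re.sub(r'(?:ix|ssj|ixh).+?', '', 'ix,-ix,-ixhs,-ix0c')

Alternation tries branches left to right and keeps the first one that lets the overall match succeed at that position.
Matches: at [0:3] → 'ix,'; at [4:7] → 'ix,'; at [8:11] → 'ixh'; at [14:17] → 'ix0'.
Each match is replaced by ''.

'--s,-c'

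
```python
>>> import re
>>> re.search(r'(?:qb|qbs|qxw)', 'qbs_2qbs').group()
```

'qb'

The regex engine tests alternatives in the order written; an earlier branch that matches wins even if a later one would match more.
The match spans [0:2] → 'qb'.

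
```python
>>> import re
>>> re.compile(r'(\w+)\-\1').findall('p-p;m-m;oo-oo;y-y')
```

['p', 'm', 'oo', 'y']

After group 1 captures some text, `\1` only succeeds where that same text appears again.
Scanning left to right: at [0:3] match 'p-p', group 1 = 'p'; at [4:7] match 'm-m', group 1 = 'm'; at [8:13] match 'oo-oo', group 1 = 'oo'; at [14:17] match 'y-y', group 1 = 'y'.
Because there's exactly one group, `findall` drops the full match and keeps group 1 from each hit.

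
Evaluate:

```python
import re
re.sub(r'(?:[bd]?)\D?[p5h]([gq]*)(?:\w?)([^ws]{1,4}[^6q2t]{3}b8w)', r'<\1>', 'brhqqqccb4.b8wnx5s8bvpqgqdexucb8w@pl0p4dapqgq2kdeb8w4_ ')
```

'<qqq>nx5s8<qgq>@pl0p4<qgq>4_ '

The pattern matches optionally one of [bd] (non-capturing group); then optionally a non-digit, then one of [p5h]; then zero or more of one of [gq] (captured); then optionally a word character (non-capturing group); then 1 to 4 of any character except [ws], then exactly 3 of any character except [6q2t], then the literal 'b8w' (captured).
Matches: at [0:14] → 'brhqqqccb4.b8w'; at [19:33] → 'bvpqgqdexucb8w'; at [39:52] → 'dapqgq2kdeb8w'.
Each match is replaced using the text its own group 1 captured.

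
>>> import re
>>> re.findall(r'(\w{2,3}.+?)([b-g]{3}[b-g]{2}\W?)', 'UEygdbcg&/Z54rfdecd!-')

[('UEygdbcg&/Z54r', 'fdecd!')]

This matches 2 to 3 of a word character, then one or more of any character (lazy) (captured); then exactly 3 of a character in [b-g], then exactly 2 of a character in [b-g], then optionally a non-word character (captured).
2 groups means the one result is a tuple of 2 captured strings — 1 here.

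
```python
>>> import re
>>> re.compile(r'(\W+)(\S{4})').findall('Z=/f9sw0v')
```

[('=/', 'f9sw')]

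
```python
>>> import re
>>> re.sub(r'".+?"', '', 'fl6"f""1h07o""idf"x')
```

'fl6x'

`sub` substitutes '' at each match site.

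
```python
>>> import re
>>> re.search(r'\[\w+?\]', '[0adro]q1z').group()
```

'[0adro]'

`search` walks the string left to right and returns the first match it finds.
The match spans [0:7] → '[0adro]'.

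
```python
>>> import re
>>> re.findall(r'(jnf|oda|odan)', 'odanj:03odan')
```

Alternation tries branches left to right and keeps the first one that lets the overall match succeed at that position.
Scanning left to right: at [0:3] match 'oda', group 1 = 'oda'; at [8:11] match 'oda', group 1 = 'oda'.
One capturing group, so `findall` returns just the captured substring from each match — 2 in all.

['oda', 'oda']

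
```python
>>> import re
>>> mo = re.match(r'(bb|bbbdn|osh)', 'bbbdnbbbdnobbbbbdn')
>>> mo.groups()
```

('bb',)

The regex engine tests alternatives in the order written; an earlier branch that matches wins even if a later one would match more.
`re.match` only tries the pattern at the start of the string.
The match spans [0:2] → 'bb'.
Captured: group 1 = 'bb'.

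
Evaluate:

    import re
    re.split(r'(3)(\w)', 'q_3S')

['q_', '3', 'S', '']

Pattern: a literal '3' (captured); then a word character (captured).
Matches to split on: at [2:4] → '3S'.
The group in the pattern means `split` returns the separators' captures alongside the pieces.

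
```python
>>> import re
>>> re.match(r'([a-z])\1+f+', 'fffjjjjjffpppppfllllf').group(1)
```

'f'

`\1` has to match the exact text group 1 already captured.
`re.match` won't scan ahead — the pattern has to work from the very first character.
The match spans [0:3] → 'fff'.
Captured: group 1 = 'f'.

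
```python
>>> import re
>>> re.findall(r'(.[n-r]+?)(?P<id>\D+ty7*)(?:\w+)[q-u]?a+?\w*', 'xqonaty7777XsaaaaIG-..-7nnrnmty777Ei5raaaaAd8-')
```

The pattern matches any character, then one or more of a character in [n-r] (lazy) (captured); then one or more of a non-digit, then the literal 'ty', then zero or more of the literal '7' (captured as 'id'); then one or more of a word character (non-capturing group); then optionally a character in [q-u], then one or more of a literal 'a' (lazy), then zero or more of a word character.
Scanning left to right: at [0:19] match 'xqonaty7777XsaaaaIG', groups = ('xq', 'onaty7777'); at [23:45] match '7nnrnmty777Ei5raaaaAd8', groups = ('7n', 'nrnmty777').
Multiple groups make `findall` return tuples — one 2-tuple for each match.

[('xq', 'onaty7777'), ('7n', 'nrnmty777')]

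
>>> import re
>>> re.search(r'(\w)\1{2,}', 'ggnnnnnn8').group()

'nnnnnn'

`\1` is not a pattern — it's the concrete string captured by group 1, re-applied verbatim.
`search` walks the string left to right and returns the first match it finds.
The match spans [2:8] → 'nnnnnn'.
Captured: group 1 = 'n'.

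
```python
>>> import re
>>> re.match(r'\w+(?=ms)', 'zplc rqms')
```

None

Because the assertion is zero-width, the text it checks is not consumed and won't appear in the result.
`match` is anchored at position 0; if the pattern doesn't fit there, it returns None.
Here position 0 doesn't satisfy it, so the call returns None.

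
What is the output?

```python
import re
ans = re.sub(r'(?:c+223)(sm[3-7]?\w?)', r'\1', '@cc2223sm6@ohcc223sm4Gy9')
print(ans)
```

This matches one or more of a literal 'c', then the literal '223' (non-capturing group); then the literal 'sm', then optionally a character in [3-7], then optionally a word character (captured).
Matches: at [13:22] → 'cc223sm4G'.
Each match is replaced using the text its own group 1 captured.

@cc2223sm6@ohsm4Gy9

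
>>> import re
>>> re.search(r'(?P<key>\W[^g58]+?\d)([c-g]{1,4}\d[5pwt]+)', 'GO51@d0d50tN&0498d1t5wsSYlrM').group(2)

Pattern: a non-word character, then one or more of any character except [g58] (lazy), then a digit (captured as 'key'); then 1 to 4 of a character in [c-g], then a digit, then one or more of one of [5pwt] (captured).
`re.search` scans for the first position where the pattern succeeds.
The match spans [12:22] → '&0498d1t5w'.
Captured: group 1 = '&0498', group 2 = 'd1t5w'.

'd1t5w'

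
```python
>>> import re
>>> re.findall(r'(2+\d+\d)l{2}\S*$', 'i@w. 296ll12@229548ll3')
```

The pattern matches one or more of a literal '2', then one or more of a digit, then a digit (captured); then exactly 2 of the literal 'l', then zero or more of a non-whitespace character; then anchored at the end.
Matches: at [5:22] match '296ll12@229548ll3', group 1 = '296'.
`findall` collects group 1 from the one match (1 total).

['296']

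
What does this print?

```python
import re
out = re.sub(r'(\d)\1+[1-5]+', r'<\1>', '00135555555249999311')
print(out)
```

<0><9>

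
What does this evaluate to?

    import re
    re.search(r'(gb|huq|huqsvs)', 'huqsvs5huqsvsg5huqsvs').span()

Alternation isn't longest-match — the leftmost alternative that fits at this position is chosen.
The match spans [0:3] → 'huq'.

(0, 3)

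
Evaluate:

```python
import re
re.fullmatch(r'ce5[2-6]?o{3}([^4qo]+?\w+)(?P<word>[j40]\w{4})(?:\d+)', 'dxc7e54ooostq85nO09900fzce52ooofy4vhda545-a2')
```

`fullmatch` succeeds only if the pattern covers the string from start to end.
Here the pattern can't cover the whole string, so the call returns None.

None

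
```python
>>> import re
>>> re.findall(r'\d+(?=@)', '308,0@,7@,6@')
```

['0', '7', '6']

Lookahead/lookbehind check context without consuming it, so the matched span excludes the asserted characters.
Scanning left to right: at [4:5] → '0'; at [7:8] → '7'; at [10:11] → '6'.
Since nothing is captured, `findall` lists the 3 matched substrings directly.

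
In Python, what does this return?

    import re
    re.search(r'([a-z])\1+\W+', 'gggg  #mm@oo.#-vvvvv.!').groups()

('g',)

`\1` has to match the exact text group 1 already captured.
`re.search` scans for the first position where the pattern succeeds.
The match spans [0:7] → 'gggg  #'.
Captured: group 1 = 'g'.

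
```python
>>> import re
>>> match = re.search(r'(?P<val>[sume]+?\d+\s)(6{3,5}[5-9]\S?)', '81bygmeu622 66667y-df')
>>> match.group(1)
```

The match spans [5:18] → 'meu622 66667y'.
Captured: group 1 = 'meu622 ', group 2 = '66667y'.

'meu622 '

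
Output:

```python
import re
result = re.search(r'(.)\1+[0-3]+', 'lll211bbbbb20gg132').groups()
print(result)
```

('l',)

The match spans [0:6] → 'lll211'.
Captured: group 1 = 'l'.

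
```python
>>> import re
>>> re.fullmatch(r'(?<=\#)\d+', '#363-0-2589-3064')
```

None

`re.fullmatch` is like wrapping the pattern in `^…$` (in single-line mode).
Here there's no way to consume every character, so the call returns None.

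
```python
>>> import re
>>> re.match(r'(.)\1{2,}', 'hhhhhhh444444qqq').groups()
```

('h',)

`\1` has to match the exact text group 1 already captured.
`re.match` won't scan ahead — the pattern has to work from the very first character.
The match spans [0:7] → 'hhhhhhh'.
Captured: group 1 = 'h'.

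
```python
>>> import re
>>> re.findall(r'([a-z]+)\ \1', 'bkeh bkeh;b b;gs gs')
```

['bkeh', 'b', 'gs']

`\1` has to match the exact text group 1 already captured.
One capturing group, so `findall` returns just the captured substring from each match — 3 in all.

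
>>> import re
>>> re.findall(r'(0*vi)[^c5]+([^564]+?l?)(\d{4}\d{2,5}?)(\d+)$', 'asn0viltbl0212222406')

[('0vi', '1', '222240', '6')]

This matches zero or more of a literal '0', then the literal 'vi' (captured); then one or more of any character except [c5]; then one or more of any character except [564] (lazy), then optionally the literal 'l' (captured); then exactly 4 of a digit, then 2 to 5 of a digit (lazy) (captured); then one or more of a digit (captured); then anchored at the end.
Scanning left to right: at [3:20] match '0viltbl0212222406', groups = ('0vi', '1', '222240', '6').
With 4 capturing groups, `findall` returns a 4-tuple per match.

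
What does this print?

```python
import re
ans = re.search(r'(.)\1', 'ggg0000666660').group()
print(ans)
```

`\1` is not a pattern — it's the concrete string captured by group 1, re-applied verbatim.
`re.search` tries every starting position until one works.
The match spans [0:2] → 'gg'.
Captured: group 1 = 'g'.

gg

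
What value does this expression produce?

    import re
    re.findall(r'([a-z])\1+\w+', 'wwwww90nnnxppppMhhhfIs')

The backreference `\1` re-matches whatever the first group consumed, character for character.
With a single group, `findall` returns only what that group captured — 1 item.

['w']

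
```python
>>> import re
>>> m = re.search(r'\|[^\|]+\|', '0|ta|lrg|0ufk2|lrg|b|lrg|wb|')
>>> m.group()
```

Unlike `match`, `search` isn't anchored — it looks for the pattern anywhere in the string.
The match spans [1:5] → '|ta|'.

'|ta|'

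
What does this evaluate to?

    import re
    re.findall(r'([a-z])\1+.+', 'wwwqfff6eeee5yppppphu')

`\1` is not a pattern — it's the concrete string captured by group 1, re-applied verbatim.
Walking the string: at [0:21] match 'wwwqfff6eeee5yppppphu', group 1 = 'w'.
With a single group, `findall` returns only what that group captured — 1 item.

['w']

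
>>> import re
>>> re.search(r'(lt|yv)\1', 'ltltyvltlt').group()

The backreference `\1` re-matches whatever the first group consumed, character for character.
`re.search` tries every starting position until one works.
The match spans [0:4] → 'ltlt'.
Captured: group 1 = 'lt'.

'ltlt'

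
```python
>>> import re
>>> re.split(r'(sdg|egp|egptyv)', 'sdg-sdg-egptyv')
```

Alternation tries branches left to right and keeps the first one that lets the overall match succeed at that position.
With a capturing group present, the delimiter's captured portion is kept in the result list.

['', 'sdg', '-', 'sdg', '-', 'egp', 'tyv']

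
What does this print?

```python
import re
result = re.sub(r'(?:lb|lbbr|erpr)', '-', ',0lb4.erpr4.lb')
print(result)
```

,0-4.-4.-

Each match is replaced by '-'.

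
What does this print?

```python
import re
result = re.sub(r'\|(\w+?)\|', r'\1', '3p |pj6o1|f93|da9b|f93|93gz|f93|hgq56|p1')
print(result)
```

Matches: at [3:10] → '|pj6o1|'; at [13:19] → '|da9b|'; at [22:28] → '|93gz|'; at [31:38] → '|hgq56|'.
Each match is replaced using the text its own group 1 captured.

3p pj6o1f93da9bf9393gzf93hgq56p1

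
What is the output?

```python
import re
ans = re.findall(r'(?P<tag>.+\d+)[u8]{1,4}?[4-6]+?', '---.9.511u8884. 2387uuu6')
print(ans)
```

With a single group, `findall` returns only what that group captured — 1 item.

['---.9.511u8884. 2387']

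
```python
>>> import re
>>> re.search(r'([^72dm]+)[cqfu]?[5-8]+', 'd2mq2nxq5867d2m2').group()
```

'nxq5867'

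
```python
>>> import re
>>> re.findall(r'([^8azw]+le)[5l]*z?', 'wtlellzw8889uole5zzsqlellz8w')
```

The pattern matches one or more of any character except [8azw], then the literal 'le' (captured); then zero or more of one of [5l], then optionally a literal 'z'.
Matches: at [1:7] match 'tlellz', group 1 = 'tle'; at [11:18] match '9uole5z', group 1 = '9uole'; at [19:26] match 'sqlellz', group 1 = 'sqle'.
Because there's exactly one group, `findall` drops the full match and keeps group 1 from each hit.

['tle', '9uole', 'sqle']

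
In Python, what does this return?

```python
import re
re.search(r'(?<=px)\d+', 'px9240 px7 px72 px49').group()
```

'9240'

Lookahead/lookbehind check context without consuming it, so the matched span excludes the asserted characters.
The match spans [2:6] → '9240'.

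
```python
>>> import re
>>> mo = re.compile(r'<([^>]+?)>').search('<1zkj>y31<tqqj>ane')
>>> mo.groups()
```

('1zkj',)

Unlike `match`, `search` isn't anchored — it looks for the pattern anywhere in the string.
The match spans [0:6] → '<1zkj>'.
Captured: group 1 = '1zkj'.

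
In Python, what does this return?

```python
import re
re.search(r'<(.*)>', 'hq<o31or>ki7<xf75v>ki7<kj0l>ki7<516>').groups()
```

Unlike `match`, `search` isn't anchored — it looks for the pattern anywhere in the string.
The match spans [2:36] → '<o31or>ki7<xf75v>ki7<kj0l>ki7<516>'.
Captured: group 1 = 'o31or>ki7<xf75v>ki7<kj0l>ki7<516'.

('o31or>ki7<xf75v>ki7<kj0l>ki7<516',)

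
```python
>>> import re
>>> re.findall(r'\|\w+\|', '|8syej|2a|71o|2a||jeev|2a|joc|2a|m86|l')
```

Matches: at [0:7] → '|8syej|'; at [9:14] → '|71o|'; at [17:23] → '|jeev|'; at [25:30] → '|joc|'; at [32:37] → '|m86|'.
No capturing groups, so `findall` returns the 5 full match strings.

['|8syej|', '|71o|', '|jeev|', '|joc|', '|m86|']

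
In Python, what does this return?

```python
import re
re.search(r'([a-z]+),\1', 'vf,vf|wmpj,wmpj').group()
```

'vf,vf'

`\1` is not a pattern — it's the concrete string captured by group 1, re-applied verbatim.
The match spans [0:5] → 'vf,vf'.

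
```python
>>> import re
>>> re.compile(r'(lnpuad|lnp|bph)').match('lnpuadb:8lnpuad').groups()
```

The match spans [0:6] → 'lnpuad'.
Captured: group 1 = 'lnpuad'.

('lnpuad',)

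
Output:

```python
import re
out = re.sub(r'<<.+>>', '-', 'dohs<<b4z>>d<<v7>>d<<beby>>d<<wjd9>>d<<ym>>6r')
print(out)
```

dohs-6r

`sub` substitutes '-' at each match site.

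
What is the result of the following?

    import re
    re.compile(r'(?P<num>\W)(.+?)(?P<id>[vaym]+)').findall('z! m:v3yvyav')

[('!', ' ', 'm'), (':', 'v3', 'yvyav')]

This matches a non-word character (captured as 'num'); then one or more of any character (lazy) (captured); then one or more of one of [vaym] (captured as 'id').
Multiple groups make `findall` return tuples — one 3-tuple for each match.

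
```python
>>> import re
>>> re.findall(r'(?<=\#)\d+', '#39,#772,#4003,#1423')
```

The positive lookaround only admits positions where the adjacent text matches; those characters stay outside the span.
Matches: at [1:3] → '39'; at [5:8] → '772'; at [10:14] → '4003'; at [16:20] → '1423'.
Since nothing is captured, `findall` lists the 4 matched substrings directly.

['39', '772', '4003', '1423']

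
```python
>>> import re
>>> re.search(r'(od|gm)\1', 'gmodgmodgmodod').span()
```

(10, 14)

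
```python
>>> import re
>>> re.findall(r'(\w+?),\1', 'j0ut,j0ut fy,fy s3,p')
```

['j0ut', 'fy']

The backreference `\1` re-matches whatever the first group consumed, character for character.
Scanning left to right: at [0:9] match 'j0ut,j0ut', group 1 = 'j0ut'; at [10:15] match 'fy,fy', group 1 = 'fy'.
Because there's exactly one group, `findall` drops the full match and keeps group 1 from each hit.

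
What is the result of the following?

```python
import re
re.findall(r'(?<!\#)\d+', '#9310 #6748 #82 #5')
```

['310', '748', '2']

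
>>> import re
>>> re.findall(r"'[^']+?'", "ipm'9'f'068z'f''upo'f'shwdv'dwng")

["'9'", "'068z'", "'upo'", "'shwdv'"]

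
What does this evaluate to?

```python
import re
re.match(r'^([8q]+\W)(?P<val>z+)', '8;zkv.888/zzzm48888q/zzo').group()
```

`re.match` only tries the pattern at the start of the string.
The match spans [0:3] → '8;z'.

'8;z'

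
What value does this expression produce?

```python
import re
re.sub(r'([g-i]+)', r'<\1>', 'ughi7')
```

'u<ghi>7'

The replacement refers to a captured group, so each match is rewritten using its own captured text.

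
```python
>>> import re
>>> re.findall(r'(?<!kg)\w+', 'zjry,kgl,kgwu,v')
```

['zjry', 'kgl', 'kgwu', 'v']

The negative lookahead/lookbehind blocks any match where the forbidden context is present.
No capturing groups, so `findall` returns the 4 full match strings.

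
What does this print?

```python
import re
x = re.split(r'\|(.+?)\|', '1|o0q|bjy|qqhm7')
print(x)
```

['1', 'o0q', 'bjy|qqhm7']

Matches to split on: at [1:6] → '|o0q|'.
Because the pattern has a capturing group, `split` also inserts each captured text between the pieces.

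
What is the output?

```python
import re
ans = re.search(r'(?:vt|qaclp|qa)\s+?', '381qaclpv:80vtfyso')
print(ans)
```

`re.search` tries every starting position until one works.
Here nothing in the string fits, so the call returns None.

None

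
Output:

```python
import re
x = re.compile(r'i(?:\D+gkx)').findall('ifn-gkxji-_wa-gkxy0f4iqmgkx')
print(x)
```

The pattern matches a literal 'i'; then one or more of a non-digit, then the literal 'gkx' (non-capturing group).
Matches: at [0:17] → 'ifn-gkxji-_wa-gkx'; at [21:27] → 'iqmgkx'.
`findall` yields the raw match text (2 of them) because the pattern has no groups.

['ifn-gkxji-_wa-gkx', 'iqmgkx']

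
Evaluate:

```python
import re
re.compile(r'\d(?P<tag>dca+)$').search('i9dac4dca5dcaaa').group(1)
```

'dcaaa'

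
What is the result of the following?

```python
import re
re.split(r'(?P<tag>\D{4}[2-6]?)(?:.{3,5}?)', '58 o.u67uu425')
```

['58', ' o.u6', '425']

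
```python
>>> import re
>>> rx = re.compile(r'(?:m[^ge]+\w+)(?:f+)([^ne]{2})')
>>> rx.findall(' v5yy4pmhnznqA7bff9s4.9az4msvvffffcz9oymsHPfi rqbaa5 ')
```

['i ']

Pattern: the literal 'm', then one or more of any character except [ge], then one or more of a word character (non-capturing group); then one or more of a literal 'f' (non-capturing group); then exactly 2 of any character except [ne] (captured).
Matches: at [7:46] match 'mhnznqA7bff9s4.9az4msvvffffcz9oymsHPfi ', group 1 = 'i '.
Because there's exactly one group, `findall` drops the full match and keeps group 1 from the one hit.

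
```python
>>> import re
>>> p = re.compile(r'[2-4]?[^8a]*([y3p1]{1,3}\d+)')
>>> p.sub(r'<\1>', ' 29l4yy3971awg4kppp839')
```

The pattern matches optionally a character in [2-4], then zero or more of any character except [8a]; then 1 to 3 of one of [y3p1], then one or more of a digit (captured).
Matches: at [0:11] → ' 29l4yy3971'; at [12:22] → 'wg4kppp839'.
`\1` in the replacement pulls in group 1's text for each match.

'<3971>a<p839>'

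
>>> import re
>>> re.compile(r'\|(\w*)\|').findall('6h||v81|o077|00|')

Walking the string: at [2:4] match '||', group 1 = ''; at [7:13] match '|o077|', group 1 = 'o077'.
One capturing group, so `findall` returns just the captured substring from each match — 2 in all.

['', 'o077']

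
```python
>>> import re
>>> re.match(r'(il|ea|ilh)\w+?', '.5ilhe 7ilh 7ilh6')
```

None

`re.match` only tries the pattern at the start of the string.
Here position 0 doesn't satisfy it, so the call returns None.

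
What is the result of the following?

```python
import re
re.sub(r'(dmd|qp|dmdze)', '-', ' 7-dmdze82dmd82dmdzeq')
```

' 7--ze82-82-zeq'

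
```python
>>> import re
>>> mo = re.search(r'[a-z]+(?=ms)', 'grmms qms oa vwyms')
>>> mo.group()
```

'grm'

Because the assertion is zero-width, the text it checks is not consumed and won't appear in the result.
`search` walks the string left to right and returns the first match it finds.
The match spans [0:3] → 'grm'.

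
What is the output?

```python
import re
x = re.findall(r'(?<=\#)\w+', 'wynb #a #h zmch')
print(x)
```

['a', 'h']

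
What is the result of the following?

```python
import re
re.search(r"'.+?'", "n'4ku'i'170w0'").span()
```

(1, 6)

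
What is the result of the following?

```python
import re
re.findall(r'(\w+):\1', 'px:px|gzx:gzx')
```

['px', 'gzx']

`\1` is not a pattern — it's the concrete string captured by group 1, re-applied verbatim.
Scanning left to right: at [0:5] match 'px:px', group 1 = 'px'; at [6:13] match 'gzx:gzx', group 1 = 'gzx'.
Because there's exactly one group, `findall` drops the full match and keeps group 1 from each hit.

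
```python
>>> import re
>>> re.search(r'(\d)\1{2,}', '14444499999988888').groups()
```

('4',)

The match spans [1:6] → '44444'.
Captured: group 1 = '4'.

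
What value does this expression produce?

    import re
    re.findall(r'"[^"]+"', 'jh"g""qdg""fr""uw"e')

['"g"', '"qdg"', '"fr"', '"uw"']

Matches: at [2:5] → '"g"'; at [5:10] → '"qdg"'; at [10:14] → '"fr"'; at [14:18] → '"uw"'.
With no groups in the pattern, `findall` gives back each whole match — 4 here.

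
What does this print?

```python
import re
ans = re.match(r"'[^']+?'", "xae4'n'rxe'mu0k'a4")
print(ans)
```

None

With `match`, the pattern is implicitly anchored at the beginning.
Here the string doesn't start with a match, so the call returns None.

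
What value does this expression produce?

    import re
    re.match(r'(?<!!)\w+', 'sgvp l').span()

(0, 4)

`re.match` won't scan ahead — the pattern has to work from the very first character.
The match spans [0:4] → 'sgvp'.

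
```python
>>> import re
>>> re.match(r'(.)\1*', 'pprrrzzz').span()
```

(0, 2)

`match` is anchored at position 0; if the pattern doesn't fit there, it returns None.
The match spans [0:2] → 'pp'.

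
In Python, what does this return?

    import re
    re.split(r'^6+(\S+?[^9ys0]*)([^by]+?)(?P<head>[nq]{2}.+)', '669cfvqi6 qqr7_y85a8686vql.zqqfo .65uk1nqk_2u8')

['', '9cfvqi6', ' ', 'qqr7_y85a8686vql.zqqfo .65uk1nqk_2u8', '']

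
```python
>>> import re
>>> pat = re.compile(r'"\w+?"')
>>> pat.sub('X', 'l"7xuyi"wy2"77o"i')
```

Each match is replaced by 'X'.

'lXwy2Xi'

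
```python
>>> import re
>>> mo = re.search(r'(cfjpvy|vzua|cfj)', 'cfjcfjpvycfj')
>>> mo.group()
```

'cfj'

`re.search` tries every starting position until one works.
The match spans [0:3] → 'cfj'.
Captured: group 1 = 'cfj'.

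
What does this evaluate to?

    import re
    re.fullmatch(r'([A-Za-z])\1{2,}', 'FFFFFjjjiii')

None

`fullmatch` succeeds only if the pattern covers the string from start to end.
Here there's no way to consume every character, so the call returns None.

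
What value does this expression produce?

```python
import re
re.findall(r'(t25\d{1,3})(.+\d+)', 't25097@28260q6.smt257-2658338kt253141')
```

[('t25097', '@28260q6.smt257-2658338kt253141')]

`findall` packs the 2 group values into a tuple for every match.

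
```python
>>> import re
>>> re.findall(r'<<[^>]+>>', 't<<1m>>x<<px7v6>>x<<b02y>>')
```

['<<1m>>', '<<px7v6>>', '<<b02y>>']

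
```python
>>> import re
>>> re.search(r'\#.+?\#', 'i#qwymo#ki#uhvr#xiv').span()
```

Unlike `match`, `search` isn't anchored — it looks for the pattern anywhere in the string.
The match spans [1:8] → '#qwymo#'.

(1, 8)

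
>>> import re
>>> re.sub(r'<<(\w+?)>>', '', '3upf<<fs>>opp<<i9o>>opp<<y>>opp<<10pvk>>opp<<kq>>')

'3upfoppoppoppopp'

Matches: at [4:10] → '<<fs>>'; at [13:20] → '<<i9o>>'; at [23:28] → '<<y>>'; at [31:40] → '<<10pvk>>'; at [43:49] → '<<kq>>'.
Each match is replaced by ''.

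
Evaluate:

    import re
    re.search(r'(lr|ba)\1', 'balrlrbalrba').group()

`\1` is not a pattern — it's the concrete string captured by group 1, re-applied verbatim.
`search` walks the string left to right and returns the first match it finds.
The match spans [2:6] → 'lrlr'.
Captured: group 1 = 'lr'.

'lrlr'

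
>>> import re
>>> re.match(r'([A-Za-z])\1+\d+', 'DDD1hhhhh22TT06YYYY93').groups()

`\1` has to match the exact text group 1 already captured.
`re.match` only tries the pattern at the start of the string.
The match spans [0:4] → 'DDD1'.
Captured: group 1 = 'D'.

('D',)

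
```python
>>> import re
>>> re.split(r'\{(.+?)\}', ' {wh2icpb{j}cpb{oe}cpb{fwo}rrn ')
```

[' ', 'wh2icpb{j', 'cpb', 'oe', 'cpb', 'fwo', 'rrn ']

Because the quantifier is non-greedy, it stops expanding at the earliest point where the rest of the pattern can succeed.
Matches to split on: at [1:12] → '{wh2icpb{j}'; at [15:19] → '{oe}'; at [22:27] → '{fwo}'.
`re.split` interleaves the captured-group text with the surrounding fragments.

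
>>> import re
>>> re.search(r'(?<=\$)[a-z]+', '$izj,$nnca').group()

'izj'

Lookahead/lookbehind check context without consuming it, so the matched span excludes the asserted characters.
Unlike `match`, `search` isn't anchored — it looks for the pattern anywhere in the string.
The match spans [1:4] → 'izj'.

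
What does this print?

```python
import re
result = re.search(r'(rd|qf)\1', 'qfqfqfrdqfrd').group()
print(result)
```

qfqf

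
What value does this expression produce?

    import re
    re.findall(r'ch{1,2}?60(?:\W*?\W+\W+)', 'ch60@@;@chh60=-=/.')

['ch60@@;@', 'chh60=-=/.']

This matches the literal 'c', then 1 to 2 of a literal 'h' (lazy), then the literal '60'; then zero or more of a non-word character (lazy), then one or more of a non-word character, then one or more of a non-word character (non-capturing group).
Matches: at [0:8] → 'ch60@@;@'; at [8:18] → 'chh60=-=/.'.
Since nothing is captured, `findall` lists the 2 matched substrings directly.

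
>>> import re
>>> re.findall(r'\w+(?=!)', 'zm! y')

['zm']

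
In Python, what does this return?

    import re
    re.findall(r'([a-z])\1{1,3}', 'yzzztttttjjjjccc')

The backreference `\1` re-matches whatever the first group consumed, character for character.
With a single group, `findall` returns only what that group captured — 4 items.

['z', 't', 'j', 'c']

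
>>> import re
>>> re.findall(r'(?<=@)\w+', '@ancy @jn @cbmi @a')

Lookahead/lookbehind check context without consuming it, so the matched span excludes the asserted characters.
Walking the string: at [1:5] → 'ancy'; at [7:9] → 'jn'; at [11:15] → 'cbmi'; at [17:18] → 'a'.
`findall` yields the raw match text (4 of them) because the pattern has no groups.

['ancy', 'jn', 'cbmi', 'a']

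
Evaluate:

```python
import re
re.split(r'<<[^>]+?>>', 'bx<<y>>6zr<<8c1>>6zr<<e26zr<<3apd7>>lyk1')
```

['bx', '6zr', '6zr', 'lyk1']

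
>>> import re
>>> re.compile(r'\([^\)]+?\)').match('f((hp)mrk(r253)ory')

`re.match` won't scan ahead — the pattern has to work from the very first character.
Here the pattern fails at index 0, so the call returns None.

None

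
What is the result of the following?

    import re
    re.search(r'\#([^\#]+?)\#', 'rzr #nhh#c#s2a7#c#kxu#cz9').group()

'#nhh#'

`re.search` tries every starting position until one works.
The match spans [4:9] → '#nhh#'.
Captured: group 1 = 'nhh'.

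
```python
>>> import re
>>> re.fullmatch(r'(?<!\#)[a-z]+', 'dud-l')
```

None

Because the assertion is negative and zero-width, positions next to the forbidden text are skipped.
For `fullmatch`, every character of the input must be accounted for by the pattern.
Here there's no way to consume every character, so the call returns None.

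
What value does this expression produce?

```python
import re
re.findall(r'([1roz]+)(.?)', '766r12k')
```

[('r1', '2')]

This matches one or more of one of [1roz] (captured); then optionally any character (captured).
Matches: at [3:6] match 'r12', groups = ('r1', '2').
2 groups means the one result is a tuple of 2 captured strings — 1 here.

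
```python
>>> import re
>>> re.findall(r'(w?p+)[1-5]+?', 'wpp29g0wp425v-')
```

The pattern matches optionally the literal 'w', then one or more of the literal 'p' (captured); then one or more of a character in [1-5] (lazy).
Scanning left to right: at [0:4] match 'wpp2', group 1 = 'wpp'; at [7:10] match 'wp4', group 1 = 'wp'.
`findall` collects group 1 from each match (2 total).

['wpp', 'wp']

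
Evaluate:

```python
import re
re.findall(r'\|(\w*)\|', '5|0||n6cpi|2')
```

One capturing group, so `findall` returns just the captured substring from each match — 2 in all.

['0', 'n6cpi']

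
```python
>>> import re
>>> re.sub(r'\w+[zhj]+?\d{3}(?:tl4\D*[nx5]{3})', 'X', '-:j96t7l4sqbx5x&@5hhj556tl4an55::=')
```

'-:j96t7l4sqbx5x&@X::='

This matches one or more of a word character; then one or more of one of [zhj] (lazy), then exactly 3 of a digit; then the literal 'tl4', then zero or more of a non-digit, then exactly 3 of one of [nx5] (non-capturing group).
Matches: at [17:31] → '5hhj556tl4an55'.
Each match is replaced by 'X'.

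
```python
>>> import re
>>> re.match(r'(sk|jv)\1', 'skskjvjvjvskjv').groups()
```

('sk',)

`\1` is not a pattern — it's the concrete string captured by group 1, re-applied verbatim.
`match` is anchored at position 0; if the pattern doesn't fit there, it returns None.
The match spans [0:4] → 'sksk'.
Captured: group 1 = 'sk'.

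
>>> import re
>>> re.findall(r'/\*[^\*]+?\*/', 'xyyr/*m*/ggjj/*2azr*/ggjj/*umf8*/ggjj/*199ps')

['/*m*/', '/*2azr*/', '/*umf8*/']

`findall` yields the raw match text (3 of them) because the pattern has no groups.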